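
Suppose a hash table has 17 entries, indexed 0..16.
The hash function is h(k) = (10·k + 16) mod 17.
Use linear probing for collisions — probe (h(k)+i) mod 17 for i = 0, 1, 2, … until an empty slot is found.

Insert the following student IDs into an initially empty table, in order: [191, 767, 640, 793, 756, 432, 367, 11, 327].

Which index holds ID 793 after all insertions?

8

Insert 191: h=5, slot 5 empty → index 5.
Insert 767: h=2, slot 2 empty → index 2.
Insert 640: h=7, slot 7 empty → index 7.
Insert 793: h=7, slot 7 occupied → index 8.
Insert 756: h=11, slot 11 empty → index 11.
Insert 432: h=1, slot 1 empty → index 1.
Insert 367: h=14, slot 14 empty → index 14.
Insert 11: h=7, slots 7,8 occupied → index 9.
Insert 327: h=5, slot 5 occupied → index 6.
Table: [_, 432, 767, _, _, 191, 327, 640, 793, 11, _, 756, _, _, 367, _, _]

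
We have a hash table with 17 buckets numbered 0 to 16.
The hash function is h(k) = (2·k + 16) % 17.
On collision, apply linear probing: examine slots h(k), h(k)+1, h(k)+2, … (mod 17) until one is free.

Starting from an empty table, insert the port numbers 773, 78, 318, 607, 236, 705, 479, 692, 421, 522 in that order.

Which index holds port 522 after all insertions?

773 hashes to 15; slot 15 is free → place at 15.
78 hashes to 2; slot 2 is free → place at 2.
318 hashes to 6; slot 6 is free → place at 6.
607 hashes to 6; 6 taken → place at 7.
236 hashes to 12; slot 12 is free → place at 12.
705 hashes to 15; 15 taken → place at 16.
479 hashes to 5; slot 5 is free → place at 5.
692 hashes to 6; 6,7 taken → place at 8.
421 hashes to 8; 8 taken → place at 9.
522 hashes to 6; 6,7,8,9 taken → place at 10.
Table: [—, —, 78, —, —, 479, 318, 607, 692, 421, 522, —, 236, —, —, 773, 705]

10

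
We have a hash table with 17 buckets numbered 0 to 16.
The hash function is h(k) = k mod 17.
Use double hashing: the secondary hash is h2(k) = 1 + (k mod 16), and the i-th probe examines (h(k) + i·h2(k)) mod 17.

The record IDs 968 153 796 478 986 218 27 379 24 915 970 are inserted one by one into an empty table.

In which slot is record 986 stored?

11

968: h=16 → slot 16
153: h=0 → slot 0
796: h=14 → slot 14
478: h=2 → slot 2
986: h=0, h2=11, probe 0,11 → slot 11
218: h=14, h2=11, probe 14,8 → slot 8
27: h=10 → slot 10
379: h=5 → slot 5
24: h=7 → slot 7
915: h=14, h2=4, probe 14,1 → slot 1
970: h=1, h2=11, probe 1,12 → slot 12
Table: [153, 915, 478, ∅, ∅, 379, ∅, 24, 218, ∅, 27, 986, 970, ∅, 796, ∅, 968]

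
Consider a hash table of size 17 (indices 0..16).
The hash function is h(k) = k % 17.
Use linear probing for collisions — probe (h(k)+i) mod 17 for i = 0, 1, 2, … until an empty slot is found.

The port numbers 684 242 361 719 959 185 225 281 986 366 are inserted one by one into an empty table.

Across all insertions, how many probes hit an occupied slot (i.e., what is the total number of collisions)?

Insert 684: h=4, slot 4 empty => index 4.
Insert 242: h=4, slot 4 occupied => index 5.
Insert 361: h=4, slots 4,5 occupied => index 6.
Insert 719: h=5, slots 5,6 occupied => index 7.
Insert 959: h=7, slot 7 occupied => index 8.
Insert 185: h=15, slot 15 empty => index 15.
Insert 225: h=4, slots 4,5,6,7,8 occupied => index 9.
Insert 281: h=9, slot 9 occupied => index 10.
Insert 986: h=0, slot 0 empty => index 0.
Insert 366: h=9, slots 9,10 occupied => index 11.
Table: [986, _, _, _, 684, 242, 361, 719, 959, 225, 281, 366, _, _, _, 185, _]

14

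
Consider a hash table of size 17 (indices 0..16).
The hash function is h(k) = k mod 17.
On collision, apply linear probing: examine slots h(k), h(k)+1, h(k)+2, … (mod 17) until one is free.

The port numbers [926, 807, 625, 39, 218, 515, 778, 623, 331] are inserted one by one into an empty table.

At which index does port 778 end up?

15

Insert 926: h=8, slot 8 empty -> index 8.
Insert 807: h=8, slot 8 occupied -> index 9.
Insert 625: h=13, slot 13 empty -> index 13.
Insert 39: h=5, slot 5 empty -> index 5.
Insert 218: h=14, slot 14 empty -> index 14.
Insert 515: h=5, slot 5 occupied -> index 6.
Insert 778: h=13, slots 13,14 occupied -> index 15.
Insert 623: h=11, slot 11 empty -> index 11.
Insert 331: h=8, slots 8,9 occupied -> index 10.
Table: [-, -, -, -, -, 39, 515, -, 926, 807, 331, 623, -, 625, 218, 778, -]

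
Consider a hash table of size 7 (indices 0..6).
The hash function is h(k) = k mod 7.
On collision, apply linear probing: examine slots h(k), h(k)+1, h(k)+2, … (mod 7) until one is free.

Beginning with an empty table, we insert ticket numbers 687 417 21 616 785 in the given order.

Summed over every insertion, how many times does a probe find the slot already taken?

Insert 687: h=1, slot 1 empty -> index 1.
Insert 417: h=4, slot 4 empty -> index 4.
Insert 21: h=0, slot 0 empty -> index 0.
Insert 616: h=0, slots 0,1 occupied -> index 2.
Insert 785: h=1, slots 1,2 occupied -> index 3.
Table: [21, 687, 616, 785, 417, -, -]

4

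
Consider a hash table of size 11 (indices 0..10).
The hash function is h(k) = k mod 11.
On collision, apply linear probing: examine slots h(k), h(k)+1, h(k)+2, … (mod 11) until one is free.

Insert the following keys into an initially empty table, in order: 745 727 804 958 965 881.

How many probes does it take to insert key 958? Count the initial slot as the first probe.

3

Insert 745: h=8, slot 8 empty → index 8.
Insert 727: h=1, slot 1 empty → index 1.
Insert 804: h=1, slot 1 occupied → index 2.
Insert 958: h=1, slots 1,2 occupied → index 3.
Insert 965: h=8, slot 8 occupied → index 9.
Insert 881: h=1, slots 1,2,3 occupied → index 4.
Table: [., 727, 804, 958, 881, ., ., ., 745, 965, .]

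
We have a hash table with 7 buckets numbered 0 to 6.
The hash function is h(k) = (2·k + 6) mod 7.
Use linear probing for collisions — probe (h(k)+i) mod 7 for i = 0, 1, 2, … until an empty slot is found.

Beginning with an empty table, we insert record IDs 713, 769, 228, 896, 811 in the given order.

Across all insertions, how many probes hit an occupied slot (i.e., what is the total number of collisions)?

5

713 hashes to 4; slot 4 is free => place at 4.
769 hashes to 4; 4 taken => place at 5.
228 hashes to 0; slot 0 is free => place at 0.
896 hashes to 6; slot 6 is free => place at 6.
811 hashes to 4; 4,5,6,0 taken => place at 1.
Table: [228, 811, -, -, 713, 769, 896]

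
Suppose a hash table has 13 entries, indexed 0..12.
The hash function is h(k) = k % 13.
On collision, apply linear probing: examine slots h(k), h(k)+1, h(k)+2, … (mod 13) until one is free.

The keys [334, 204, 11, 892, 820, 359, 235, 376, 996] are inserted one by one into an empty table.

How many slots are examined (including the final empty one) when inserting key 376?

334: h=9 -> slot 9
204: h=9, probe 9,10 -> slot 10
11: h=11 -> slot 11
892: h=8 -> slot 8
820: h=1 -> slot 1
359: h=8, probe 8,9,10,11,12 -> slot 12
235: h=1, probe 1,2 -> slot 2
376: h=12, probe 12,0 -> slot 0
996: h=8, probe 8,9,10,11,12,0,1,2,3 -> slot 3
Table: [376, 820, 235, 996, ., ., ., ., 892, 334, 204, 11, 359]

2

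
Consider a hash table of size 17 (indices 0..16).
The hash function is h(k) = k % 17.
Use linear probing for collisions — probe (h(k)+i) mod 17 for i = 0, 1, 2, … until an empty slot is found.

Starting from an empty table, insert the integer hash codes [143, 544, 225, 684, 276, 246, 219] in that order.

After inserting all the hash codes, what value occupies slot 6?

276

143: h=7 -> slot 7
544: h=0 -> slot 0
225: h=4 -> slot 4
684: h=4, probe 4,5 -> slot 5
276: h=4, probe 4,5,6 -> slot 6
246: h=8 -> slot 8
219: h=15 -> slot 15
Table: [544, -, -, -, 225, 684, 276, 143, 246, -, -, -, -, -, -, 219, -]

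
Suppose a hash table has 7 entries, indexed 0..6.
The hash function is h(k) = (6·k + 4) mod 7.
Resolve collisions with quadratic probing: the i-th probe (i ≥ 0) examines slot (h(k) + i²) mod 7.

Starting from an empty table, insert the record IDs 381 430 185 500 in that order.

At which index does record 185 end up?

5

Insert 381: h=1, slot 1 empty => index 1.
Insert 430: h=1, slot 1 occupied => index 2.
Insert 185: h=1, slots 1,2 occupied => index 5.
Insert 500: h=1, slots 1,2,5 occupied => index 3.
Table: [_, 381, 430, 500, _, 185, _]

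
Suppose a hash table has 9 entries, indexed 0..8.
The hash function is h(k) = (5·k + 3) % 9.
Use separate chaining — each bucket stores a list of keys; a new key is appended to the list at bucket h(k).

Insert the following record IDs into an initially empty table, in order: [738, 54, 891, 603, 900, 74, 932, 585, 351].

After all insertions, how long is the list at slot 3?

Insert 738: h=3, bucket 3 empty → new chain.
Insert 54: h=3, bucket 3 nonempty → append to chain.
Insert 891: h=3, bucket 3 nonempty → append to chain.
Insert 603: h=3, bucket 3 nonempty → append to chain.
Insert 900: h=3, bucket 3 nonempty → append to chain.
Insert 74: h=4, bucket 4 empty → new chain.
Insert 932: h=1, bucket 1 empty → new chain.
Insert 585: h=3, bucket 3 nonempty → append to chain.
Insert 351: h=3, bucket 3 nonempty → append to chain.
Final buckets:
0: -
1: 932
2: -
3: 738 -> 54 -> 891 -> 603 -> 900 -> 585 -> 351
4: 74
5: -
6: -
7: -
8: -

7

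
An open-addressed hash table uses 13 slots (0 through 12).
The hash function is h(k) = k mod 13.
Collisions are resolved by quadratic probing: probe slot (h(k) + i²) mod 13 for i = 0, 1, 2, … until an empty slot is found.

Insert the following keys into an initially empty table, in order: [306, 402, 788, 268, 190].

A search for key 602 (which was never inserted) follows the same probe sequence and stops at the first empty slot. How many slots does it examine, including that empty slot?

2

306: h=7 => slot 7
402: h=12 => slot 12
788: h=8 => slot 8
268: h=8, probe 8,9 => slot 9
190: h=8, probe 8,9,12,4 => slot 4
Table: [∅, ∅, ∅, ∅, 190, ∅, ∅, 306, 788, 268, ∅, ∅, 402]
Lookup 602: h=4, probe 4,5 → slot 5 empty, not found.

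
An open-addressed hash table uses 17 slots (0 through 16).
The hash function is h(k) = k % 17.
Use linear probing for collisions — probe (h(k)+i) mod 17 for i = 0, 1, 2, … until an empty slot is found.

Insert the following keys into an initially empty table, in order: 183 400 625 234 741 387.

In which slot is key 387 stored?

183: h=13 → slot 13
400: h=9 → slot 9
625: h=13, probe 13,14 → slot 14
234: h=13, probe 13,14,15 → slot 15
741: h=10 → slot 10
387: h=13, probe 13,14,15,16 → slot 16
Table: [., ., ., ., ., ., ., ., ., 400, 741, ., ., 183, 625, 234, 387]

16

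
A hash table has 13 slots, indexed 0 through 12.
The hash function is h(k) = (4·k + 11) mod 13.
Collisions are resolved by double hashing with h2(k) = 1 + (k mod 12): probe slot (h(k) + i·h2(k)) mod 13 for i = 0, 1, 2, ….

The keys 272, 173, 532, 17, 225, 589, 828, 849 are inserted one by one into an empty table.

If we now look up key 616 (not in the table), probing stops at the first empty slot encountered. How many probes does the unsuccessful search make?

2

Insert 272: h=7, slot 7 empty -> index 7.
Insert 173: h=1, slot 1 empty -> index 1.
Insert 532: h=7, h2=5, slot 7 occupied -> index 12.
Insert 17: h=1, h2=6, slots 1,7 occupied -> index 0.
Insert 225: h=1, h2=10, slot 1 occupied -> index 11.
Insert 589: h=1, h2=2, slot 1 occupied -> index 3.
Insert 828: h=8, slot 8 empty -> index 8.
Insert 849: h=1, h2=10, slots 1,11,8 occupied -> index 5.
Table: [17, 173, _, 589, _, 849, _, 272, 828, _, _, 225, 532]
Lookup 616: h=5, h2=5, probe 5,10 → slot 10 empty, not found.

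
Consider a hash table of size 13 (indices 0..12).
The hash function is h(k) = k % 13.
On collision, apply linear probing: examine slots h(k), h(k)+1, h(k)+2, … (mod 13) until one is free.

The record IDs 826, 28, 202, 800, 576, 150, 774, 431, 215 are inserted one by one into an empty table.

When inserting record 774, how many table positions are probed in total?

826: h=7 → slot 7
28: h=2 → slot 2
202: h=7, probe 7,8 → slot 8
800: h=7, probe 7,8,9 → slot 9
576: h=4 → slot 4
150: h=7, probe 7,8,9,10 → slot 10
774: h=7, probe 7,8,9,10,11 → slot 11
431: h=2, probe 2,3 → slot 3
215: h=7, probe 7,8,9,10,11,12 → slot 12
Table: [-, -, 28, 431, 576, -, -, 826, 202, 800, 150, 774, 215]

5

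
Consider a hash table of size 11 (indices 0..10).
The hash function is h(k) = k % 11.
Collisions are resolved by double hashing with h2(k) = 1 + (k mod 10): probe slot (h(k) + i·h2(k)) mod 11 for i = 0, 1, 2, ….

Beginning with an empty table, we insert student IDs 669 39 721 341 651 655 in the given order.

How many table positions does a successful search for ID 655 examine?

2

669 hashes to 9; slot 9 is free -> place at 9.
39 hashes to 6; slot 6 is free -> place at 6.
721 hashes to 6, h2=2; 6 taken -> place at 8.
341 hashes to 0; slot 0 is free -> place at 0.
651 hashes to 2; slot 2 is free -> place at 2.
655 hashes to 6, h2=6; 6 taken -> place at 1.
Table: [341, 655, 651, —, —, —, 39, —, 721, 669, —]
Lookup 655: h=6, h2=6, probe 6,1 → found at 1.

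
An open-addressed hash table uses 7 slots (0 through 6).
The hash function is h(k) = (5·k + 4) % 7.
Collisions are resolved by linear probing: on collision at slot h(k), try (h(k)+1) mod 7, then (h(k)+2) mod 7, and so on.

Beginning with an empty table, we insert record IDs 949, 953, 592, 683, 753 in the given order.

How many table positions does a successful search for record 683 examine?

949: h=3 → slot 3
953: h=2 → slot 2
592: h=3, probe 3,4 → slot 4
683: h=3, probe 3,4,5 → slot 5
753: h=3, probe 3,4,5,6 → slot 6
Table: [∅, ∅, 953, 949, 592, 683, 753]
Lookup 683: h=3, probe 3,4,5 → found at 5.

3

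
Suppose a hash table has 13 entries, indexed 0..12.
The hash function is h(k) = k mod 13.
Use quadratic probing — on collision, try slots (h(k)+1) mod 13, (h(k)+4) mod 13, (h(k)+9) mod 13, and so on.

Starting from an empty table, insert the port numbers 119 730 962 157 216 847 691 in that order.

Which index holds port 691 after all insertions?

119 hashes to 2; slot 2 is free => place at 2.
730 hashes to 2; 2 taken => place at 3.
962 hashes to 0; slot 0 is free => place at 0.
157 hashes to 1; slot 1 is free => place at 1.
216 hashes to 8; slot 8 is free => place at 8.
847 hashes to 2; 2,3 taken => place at 6.
691 hashes to 2; 2,3,6 taken => place at 11.
Table: [962, 157, 119, 730, _, _, 847, _, 216, _, _, 691, _]

11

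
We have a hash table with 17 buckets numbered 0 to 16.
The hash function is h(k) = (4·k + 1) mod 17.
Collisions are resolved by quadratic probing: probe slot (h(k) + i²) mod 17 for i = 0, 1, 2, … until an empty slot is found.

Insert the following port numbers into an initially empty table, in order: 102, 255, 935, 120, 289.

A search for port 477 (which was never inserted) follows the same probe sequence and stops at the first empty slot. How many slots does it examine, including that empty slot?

102: h=1 => slot 1
255: h=1, probe 1,2 => slot 2
935: h=1, probe 1,2,5 => slot 5
120: h=5, probe 5,6 => slot 6
289: h=1, probe 1,2,5,10 => slot 10
Table: [—, 102, 255, —, —, 935, 120, —, —, —, 289, —, —, —, —, —, —]
Lookup 477: h=5, probe 5,6,9 → slot 9 empty, not found.

3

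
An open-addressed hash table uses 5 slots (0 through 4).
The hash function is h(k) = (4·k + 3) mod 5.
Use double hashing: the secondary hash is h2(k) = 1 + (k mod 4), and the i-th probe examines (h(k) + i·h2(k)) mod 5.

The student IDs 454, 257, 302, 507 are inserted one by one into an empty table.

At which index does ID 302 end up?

454: h=4 -> slot 4
257: h=1 -> slot 1
302: h=1, h2=3, probe 1,4,2 -> slot 2
507: h=1, h2=4, probe 1,0 -> slot 0
Table: [507, 257, 302, _, 454]

2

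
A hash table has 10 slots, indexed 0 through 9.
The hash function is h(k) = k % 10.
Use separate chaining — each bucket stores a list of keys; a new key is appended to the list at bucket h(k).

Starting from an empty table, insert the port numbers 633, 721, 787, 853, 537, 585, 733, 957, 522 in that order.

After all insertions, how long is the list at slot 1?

Insert 633: h=3, bucket 3 empty -> new chain.
Insert 721: h=1, bucket 1 empty -> new chain.
Insert 787: h=7, bucket 7 empty -> new chain.
Insert 853: h=3, bucket 3 nonempty -> append to chain.
Insert 537: h=7, bucket 7 nonempty -> append to chain.
Insert 585: h=5, bucket 5 empty -> new chain.
Insert 733: h=3, bucket 3 nonempty -> append to chain.
Insert 957: h=7, bucket 7 nonempty -> append to chain.
Insert 522: h=2, bucket 2 empty -> new chain.
Final buckets:
0: ∅
1: 721
2: 522
3: 633 -> 853 -> 733
4: ∅
5: 585
6: ∅
7: 787 -> 537 -> 957
8: ∅
9: ∅

1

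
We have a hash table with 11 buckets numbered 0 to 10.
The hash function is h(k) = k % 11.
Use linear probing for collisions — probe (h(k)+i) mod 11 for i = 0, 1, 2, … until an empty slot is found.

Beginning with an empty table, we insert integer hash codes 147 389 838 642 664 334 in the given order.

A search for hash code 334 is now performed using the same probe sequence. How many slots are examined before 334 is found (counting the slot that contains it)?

147 hashes to 4; slot 4 is free => place at 4.
389 hashes to 4; 4 taken => place at 5.
838 hashes to 2; slot 2 is free => place at 2.
642 hashes to 4; 4,5 taken => place at 6.
664 hashes to 4; 4,5,6 taken => place at 7.
334 hashes to 4; 4,5,6,7 taken => place at 8.
Table: [., ., 838, ., 147, 389, 642, 664, 334, ., .]
Lookup 334: h=4, probe 4,5,6,7,8 → found at 8.

5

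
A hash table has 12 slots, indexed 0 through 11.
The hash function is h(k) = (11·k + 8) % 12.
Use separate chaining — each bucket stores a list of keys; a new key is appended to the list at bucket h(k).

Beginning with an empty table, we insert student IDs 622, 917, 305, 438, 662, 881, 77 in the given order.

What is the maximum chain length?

622 → bucket 10
917 → bucket 3
305 → bucket 3 (collision)
438 → bucket 2
662 → bucket 6
881 → bucket 3 (collision)
77 → bucket 3 (collision)
Final buckets:
0: _
1: _
2: 438
3: 917 -> 305 -> 881 -> 77
4: _
5: _
6: 662
7: _
8: _
9: _
10: 622
11: _

4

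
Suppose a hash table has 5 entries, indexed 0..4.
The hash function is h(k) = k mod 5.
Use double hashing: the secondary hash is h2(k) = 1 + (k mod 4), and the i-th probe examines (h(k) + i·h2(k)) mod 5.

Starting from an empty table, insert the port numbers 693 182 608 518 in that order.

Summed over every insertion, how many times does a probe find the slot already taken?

2

Insert 693: h=3, slot 3 empty => index 3.
Insert 182: h=2, slot 2 empty => index 2.
Insert 608: h=3, h2=1, slot 3 occupied => index 4.
Insert 518: h=3, h2=3, slot 3 occupied => index 1.
Table: [—, 518, 182, 693, 608]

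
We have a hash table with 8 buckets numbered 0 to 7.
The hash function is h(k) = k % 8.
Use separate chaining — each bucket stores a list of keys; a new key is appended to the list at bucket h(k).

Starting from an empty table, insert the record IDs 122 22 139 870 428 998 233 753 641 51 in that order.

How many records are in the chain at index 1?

3

Insert 122: h=2, bucket 2 empty → new chain.
Insert 22: h=6, bucket 6 empty → new chain.
Insert 139: h=3, bucket 3 empty → new chain.
Insert 870: h=6, bucket 6 nonempty → append to chain.
Insert 428: h=4, bucket 4 empty → new chain.
Insert 998: h=6, bucket 6 nonempty → append to chain.
Insert 233: h=1, bucket 1 empty → new chain.
Insert 753: h=1, bucket 1 nonempty → append to chain.
Insert 641: h=1, bucket 1 nonempty → append to chain.
Insert 51: h=3, bucket 3 nonempty → append to chain.
Final buckets:
0: -
1: 233 -> 753 -> 641
2: 122
3: 139 -> 51
4: 428
5: -
6: 22 -> 870 -> 998
7: -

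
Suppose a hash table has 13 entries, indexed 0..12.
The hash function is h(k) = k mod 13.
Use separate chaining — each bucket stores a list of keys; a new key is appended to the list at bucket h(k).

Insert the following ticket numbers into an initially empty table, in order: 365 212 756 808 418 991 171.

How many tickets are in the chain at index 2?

4

Insert 365: h=1, bucket 1 empty -> new chain.
Insert 212: h=4, bucket 4 empty -> new chain.
Insert 756: h=2, bucket 2 empty -> new chain.
Insert 808: h=2, bucket 2 nonempty -> append to chain.
Insert 418: h=2, bucket 2 nonempty -> append to chain.
Insert 991: h=3, bucket 3 empty -> new chain.
Insert 171: h=2, bucket 2 nonempty -> append to chain.
Final buckets:
0: _
1: 365
2: 756 -> 808 -> 418 -> 171
3: 991
4: 212
5: _
6: _
7: _
8: _
9: _
10: _
11: _
12: _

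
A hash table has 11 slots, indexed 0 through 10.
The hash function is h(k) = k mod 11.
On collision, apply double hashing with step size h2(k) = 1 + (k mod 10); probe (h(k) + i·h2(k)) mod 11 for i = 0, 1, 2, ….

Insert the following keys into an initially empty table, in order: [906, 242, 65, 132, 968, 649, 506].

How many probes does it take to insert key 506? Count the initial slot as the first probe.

906: h=4 => slot 4
242: h=0 => slot 0
65: h=10 => slot 10
132: h=0, h2=3, probe 0,3 => slot 3
968: h=0, h2=9, probe 0,9 => slot 9
649: h=0, h2=10, probe 0,10,9,8 => slot 8
506: h=0, h2=7, probe 0,7 => slot 7
Table: [242, -, -, 132, 906, -, -, 506, 649, 968, 65]

2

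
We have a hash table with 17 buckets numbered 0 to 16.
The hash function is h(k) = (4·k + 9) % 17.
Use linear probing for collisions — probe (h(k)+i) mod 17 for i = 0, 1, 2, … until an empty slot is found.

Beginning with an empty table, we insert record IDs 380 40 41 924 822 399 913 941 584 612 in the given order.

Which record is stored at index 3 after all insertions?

380 hashes to 16; slot 16 is free -> place at 16.
40 hashes to 16; 16 taken -> place at 0.
41 hashes to 3; slot 3 is free -> place at 3.
924 hashes to 16; 16,0 taken -> place at 1.
822 hashes to 16; 16,0,1 taken -> place at 2.
399 hashes to 7; slot 7 is free -> place at 7.
913 hashes to 6; slot 6 is free -> place at 6.
941 hashes to 16; 16,0,1,2,3 taken -> place at 4.
584 hashes to 16; 16,0,1,2,3,4 taken -> place at 5.
612 hashes to 9; slot 9 is free -> place at 9.
Table: [40, 924, 822, 41, 941, 584, 913, 399, ., 612, ., ., ., ., ., ., 380]

41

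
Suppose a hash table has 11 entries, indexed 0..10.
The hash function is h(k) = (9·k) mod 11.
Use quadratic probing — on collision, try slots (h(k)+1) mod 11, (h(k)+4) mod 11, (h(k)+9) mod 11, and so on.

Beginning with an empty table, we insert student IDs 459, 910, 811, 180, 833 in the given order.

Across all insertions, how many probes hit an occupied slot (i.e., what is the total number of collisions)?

6

Insert 459: h=6, slot 6 empty => index 6.
Insert 910: h=6, slot 6 occupied => index 7.
Insert 811: h=6, slots 6,7 occupied => index 10.
Insert 180: h=3, slot 3 empty => index 3.
Insert 833: h=6, slots 6,7,10 occupied => index 4.
Table: [_, _, _, 180, 833, _, 459, 910, _, _, 811]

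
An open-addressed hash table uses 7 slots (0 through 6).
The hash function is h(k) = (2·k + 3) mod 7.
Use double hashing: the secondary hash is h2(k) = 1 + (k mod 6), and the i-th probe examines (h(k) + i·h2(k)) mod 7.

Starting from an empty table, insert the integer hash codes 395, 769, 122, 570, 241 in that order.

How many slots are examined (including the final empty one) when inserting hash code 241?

395 hashes to 2; slot 2 is free → place at 2.
769 hashes to 1; slot 1 is free → place at 1.
122 hashes to 2, h2=3; 2 taken → place at 5.
570 hashes to 2, h2=1; 2 taken → place at 3.
241 hashes to 2, h2=2; 2 taken → place at 4.
Table: [., 769, 395, 570, 241, 122, .]

2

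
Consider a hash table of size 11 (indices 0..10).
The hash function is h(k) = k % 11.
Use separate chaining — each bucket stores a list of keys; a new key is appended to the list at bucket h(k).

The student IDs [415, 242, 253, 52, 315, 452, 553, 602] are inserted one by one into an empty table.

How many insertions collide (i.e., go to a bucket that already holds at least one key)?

3

415 → bucket 8
242 → bucket 0
253 → bucket 0 (collision)
52 → bucket 8 (collision)
315 → bucket 7
452 → bucket 1
553 → bucket 3
602 → bucket 8 (collision)
Final buckets:
0: 242 -> 253
1: 452
2: —
3: 553
4: —
5: —
6: —
7: 315
8: 415 -> 52 -> 602
9: —
10: —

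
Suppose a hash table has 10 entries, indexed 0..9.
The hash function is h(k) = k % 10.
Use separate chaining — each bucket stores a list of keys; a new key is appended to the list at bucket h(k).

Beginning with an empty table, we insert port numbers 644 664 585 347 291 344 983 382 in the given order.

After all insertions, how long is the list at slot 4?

3

644 → bucket 4
664 → bucket 4 (collision)
585 → bucket 5
347 → bucket 7
291 → bucket 1
344 → bucket 4 (collision)
983 → bucket 3
382 → bucket 2
Final buckets:
0: .
1: 291
2: 382
3: 983
4: 644 -> 664 -> 344
5: 585
6: .
7: 347
8: .
9: .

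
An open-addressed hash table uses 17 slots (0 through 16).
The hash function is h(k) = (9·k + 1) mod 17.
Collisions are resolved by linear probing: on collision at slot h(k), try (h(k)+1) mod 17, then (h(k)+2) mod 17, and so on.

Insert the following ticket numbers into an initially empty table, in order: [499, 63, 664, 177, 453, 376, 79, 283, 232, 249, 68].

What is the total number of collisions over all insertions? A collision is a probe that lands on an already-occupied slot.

499: h=4 => slot 4
63: h=7 => slot 7
664: h=10 => slot 10
177: h=13 => slot 13
453: h=15 => slot 15
376: h=2 => slot 2
79: h=15, probe 15,16 => slot 16
283: h=15, probe 15,16,0 => slot 0
232: h=15, probe 15,16,0,1 => slot 1
249: h=15, probe 15,16,0,1,2,3 => slot 3
68: h=1, probe 1,2,3,4,5 => slot 5
Table: [283, 232, 376, 249, 499, 68, —, 63, —, —, 664, —, —, 177, —, 453, 79]

15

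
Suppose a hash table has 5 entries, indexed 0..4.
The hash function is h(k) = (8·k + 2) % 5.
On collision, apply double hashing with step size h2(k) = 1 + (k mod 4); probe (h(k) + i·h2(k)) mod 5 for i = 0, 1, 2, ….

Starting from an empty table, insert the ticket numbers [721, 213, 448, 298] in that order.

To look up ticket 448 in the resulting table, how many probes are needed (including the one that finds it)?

721 hashes to 0; slot 0 is free → place at 0.
213 hashes to 1; slot 1 is free → place at 1.
448 hashes to 1, h2=1; 1 taken → place at 2.
298 hashes to 1, h2=3; 1 taken → place at 4.
Table: [721, 213, 448, -, 298]
Lookup 448: h=1, h2=1, probe 1,2 → found at 2.

2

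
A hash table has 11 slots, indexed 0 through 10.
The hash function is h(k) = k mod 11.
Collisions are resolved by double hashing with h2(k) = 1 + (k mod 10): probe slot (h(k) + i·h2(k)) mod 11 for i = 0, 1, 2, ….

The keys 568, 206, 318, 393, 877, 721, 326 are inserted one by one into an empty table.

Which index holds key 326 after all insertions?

Insert 568: h=7, slot 7 empty -> index 7.
Insert 206: h=8, slot 8 empty -> index 8.
Insert 318: h=10, slot 10 empty -> index 10.
Insert 393: h=8, h2=4, slot 8 occupied -> index 1.
Insert 877: h=8, h2=8, slot 8 occupied -> index 5.
Insert 721: h=6, slot 6 empty -> index 6.
Insert 326: h=7, h2=7, slot 7 occupied -> index 3.
Table: [-, 393, -, 326, -, 877, 721, 568, 206, -, 318]

3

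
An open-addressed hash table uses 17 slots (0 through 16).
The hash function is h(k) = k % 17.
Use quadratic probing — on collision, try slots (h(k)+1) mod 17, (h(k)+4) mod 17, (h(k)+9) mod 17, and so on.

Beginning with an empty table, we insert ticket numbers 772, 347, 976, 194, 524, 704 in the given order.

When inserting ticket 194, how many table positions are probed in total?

4

772 hashes to 7; slot 7 is free -> place at 7.
347 hashes to 7; 7 taken -> place at 8.
976 hashes to 7; 7,8 taken -> place at 11.
194 hashes to 7; 7,8,11 taken -> place at 16.
524 hashes to 14; slot 14 is free -> place at 14.
704 hashes to 7; 7,8,11,16 taken -> place at 6.
Table: [_, _, _, _, _, _, 704, 772, 347, _, _, 976, _, _, 524, _, 194]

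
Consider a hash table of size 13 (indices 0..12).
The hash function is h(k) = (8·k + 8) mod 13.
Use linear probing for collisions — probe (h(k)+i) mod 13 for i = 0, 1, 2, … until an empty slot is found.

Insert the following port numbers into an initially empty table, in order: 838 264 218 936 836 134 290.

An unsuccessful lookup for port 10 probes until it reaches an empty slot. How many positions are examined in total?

2

838 hashes to 4; slot 4 is free → place at 4.
264 hashes to 1; slot 1 is free → place at 1.
218 hashes to 10; slot 10 is free → place at 10.
936 hashes to 8; slot 8 is free → place at 8.
836 hashes to 1; 1 taken → place at 2.
134 hashes to 1; 1,2 taken → place at 3.
290 hashes to 1; 1,2,3,4 taken → place at 5.
Table: [—, 264, 836, 134, 838, 290, —, —, 936, —, 218, —, —]
Lookup 10: h=10, probe 10,11 → slot 11 empty, not found.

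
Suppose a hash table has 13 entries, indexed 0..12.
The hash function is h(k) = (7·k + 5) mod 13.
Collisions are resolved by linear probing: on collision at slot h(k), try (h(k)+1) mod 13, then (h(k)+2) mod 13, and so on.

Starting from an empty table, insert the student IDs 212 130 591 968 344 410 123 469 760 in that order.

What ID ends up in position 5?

212 hashes to 7; slot 7 is free => place at 7.
130 hashes to 5; slot 5 is free => place at 5.
591 hashes to 8; slot 8 is free => place at 8.
968 hashes to 8; 8 taken => place at 9.
344 hashes to 8; 8,9 taken => place at 10.
410 hashes to 2; slot 2 is free => place at 2.
123 hashes to 8; 8,9,10 taken => place at 11.
469 hashes to 12; slot 12 is free => place at 12.
760 hashes to 8; 8,9,10,11,12 taken => place at 0.
Table: [760, —, 410, —, —, 130, —, 212, 591, 968, 344, 123, 469]

130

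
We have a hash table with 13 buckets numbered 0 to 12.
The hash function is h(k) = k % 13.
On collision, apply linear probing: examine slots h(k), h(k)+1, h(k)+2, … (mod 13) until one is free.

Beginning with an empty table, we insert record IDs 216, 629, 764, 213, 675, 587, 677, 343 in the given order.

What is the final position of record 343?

Insert 216: h=8, slot 8 empty -> index 8.
Insert 629: h=5, slot 5 empty -> index 5.
Insert 764: h=10, slot 10 empty -> index 10.
Insert 213: h=5, slot 5 occupied -> index 6.
Insert 675: h=12, slot 12 empty -> index 12.
Insert 587: h=2, slot 2 empty -> index 2.
Insert 677: h=1, slot 1 empty -> index 1.
Insert 343: h=5, slots 5,6 occupied -> index 7.
Table: [∅, 677, 587, ∅, ∅, 629, 213, 343, 216, ∅, 764, ∅, 675]

7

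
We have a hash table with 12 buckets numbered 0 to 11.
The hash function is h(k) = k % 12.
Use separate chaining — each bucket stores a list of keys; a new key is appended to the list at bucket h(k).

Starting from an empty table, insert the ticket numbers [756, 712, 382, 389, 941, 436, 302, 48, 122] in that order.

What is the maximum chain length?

Insert 756: h=0, bucket 0 empty -> new chain.
Insert 712: h=4, bucket 4 empty -> new chain.
Insert 382: h=10, bucket 10 empty -> new chain.
Insert 389: h=5, bucket 5 empty -> new chain.
Insert 941: h=5, bucket 5 nonempty -> append to chain.
Insert 436: h=4, bucket 4 nonempty -> append to chain.
Insert 302: h=2, bucket 2 empty -> new chain.
Insert 48: h=0, bucket 0 nonempty -> append to chain.
Insert 122: h=2, bucket 2 nonempty -> append to chain.
Final buckets:
0: 756 -> 48
1: _
2: 302 -> 122
3: _
4: 712 -> 436
5: 389 -> 941
6: _
7: _
8: _
9: _
10: 382
11: _

2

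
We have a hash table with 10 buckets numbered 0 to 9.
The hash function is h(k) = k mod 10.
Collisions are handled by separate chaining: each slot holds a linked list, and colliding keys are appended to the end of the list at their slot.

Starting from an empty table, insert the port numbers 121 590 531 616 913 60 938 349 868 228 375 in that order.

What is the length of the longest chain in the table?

3

Insert 121: h=1, bucket 1 empty -> new chain.
Insert 590: h=0, bucket 0 empty -> new chain.
Insert 531: h=1, bucket 1 nonempty -> append to chain.
Insert 616: h=6, bucket 6 empty -> new chain.
Insert 913: h=3, bucket 3 empty -> new chain.
Insert 60: h=0, bucket 0 nonempty -> append to chain.
Insert 938: h=8, bucket 8 empty -> new chain.
Insert 349: h=9, bucket 9 empty -> new chain.
Insert 868: h=8, bucket 8 nonempty -> append to chain.
Insert 228: h=8, bucket 8 nonempty -> append to chain.
Insert 375: h=5, bucket 5 empty -> new chain.
Final buckets:
0: 590 -> 60
1: 121 -> 531
2: _
3: 913
4: _
5: 375
6: 616
7: _
8: 938 -> 868 -> 228
9: 349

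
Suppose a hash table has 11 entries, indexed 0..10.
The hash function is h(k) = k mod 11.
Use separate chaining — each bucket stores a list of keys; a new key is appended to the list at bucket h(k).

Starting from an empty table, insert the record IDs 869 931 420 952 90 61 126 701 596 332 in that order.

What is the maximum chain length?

Insert 869: h=0, bucket 0 empty → new chain.
Insert 931: h=7, bucket 7 empty → new chain.
Insert 420: h=2, bucket 2 empty → new chain.
Insert 952: h=6, bucket 6 empty → new chain.
Insert 90: h=2, bucket 2 nonempty → append to chain.
Insert 61: h=6, bucket 6 nonempty → append to chain.
Insert 126: h=5, bucket 5 empty → new chain.
Insert 701: h=8, bucket 8 empty → new chain.
Insert 596: h=2, bucket 2 nonempty → append to chain.
Insert 332: h=2, bucket 2 nonempty → append to chain.
Final buckets:
0: 869
1: .
2: 420 -> 90 -> 596 -> 332
3: .
4: .
5: 126
6: 952 -> 61
7: 931
8: 701
9: .
10: .

4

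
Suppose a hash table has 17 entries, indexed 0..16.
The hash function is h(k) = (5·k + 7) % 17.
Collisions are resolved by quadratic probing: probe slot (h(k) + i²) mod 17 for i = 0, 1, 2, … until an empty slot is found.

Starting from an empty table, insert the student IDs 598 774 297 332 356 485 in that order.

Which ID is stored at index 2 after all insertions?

598 hashes to 5; slot 5 is free -> place at 5.
774 hashes to 1; slot 1 is free -> place at 1.
297 hashes to 13; slot 13 is free -> place at 13.
332 hashes to 1; 1 taken -> place at 2.
356 hashes to 2; 2 taken -> place at 3.
485 hashes to 1; 1,2,5 taken -> place at 10.
Table: [-, 774, 332, 356, -, 598, -, -, -, -, 485, -, -, 297, -, -, -]

332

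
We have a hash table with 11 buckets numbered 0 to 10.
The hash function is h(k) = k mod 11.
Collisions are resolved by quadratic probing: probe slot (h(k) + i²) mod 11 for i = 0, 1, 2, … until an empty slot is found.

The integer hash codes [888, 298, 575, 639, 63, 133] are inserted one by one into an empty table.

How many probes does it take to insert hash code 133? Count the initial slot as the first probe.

888: h=8 -> slot 8
298: h=1 -> slot 1
575: h=3 -> slot 3
639: h=1, probe 1,2 -> slot 2
63: h=8, probe 8,9 -> slot 9
133: h=1, probe 1,2,5 -> slot 5
Table: [_, 298, 639, 575, _, 133, _, _, 888, 63, _]

3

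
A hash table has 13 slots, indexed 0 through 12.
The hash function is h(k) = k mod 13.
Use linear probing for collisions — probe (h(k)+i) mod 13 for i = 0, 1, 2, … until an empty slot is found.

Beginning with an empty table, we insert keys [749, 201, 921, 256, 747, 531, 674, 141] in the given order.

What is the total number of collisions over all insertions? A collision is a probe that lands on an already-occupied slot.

Insert 749: h=8, slot 8 empty → index 8.
Insert 201: h=6, slot 6 empty → index 6.
Insert 921: h=11, slot 11 empty → index 11.
Insert 256: h=9, slot 9 empty → index 9.
Insert 747: h=6, slot 6 occupied → index 7.
Insert 531: h=11, slot 11 occupied → index 12.
Insert 674: h=11, slots 11,12 occupied → index 0.
Insert 141: h=11, slots 11,12,0 occupied → index 1.
Table: [674, 141, ., ., ., ., 201, 747, 749, 256, ., 921, 531]

7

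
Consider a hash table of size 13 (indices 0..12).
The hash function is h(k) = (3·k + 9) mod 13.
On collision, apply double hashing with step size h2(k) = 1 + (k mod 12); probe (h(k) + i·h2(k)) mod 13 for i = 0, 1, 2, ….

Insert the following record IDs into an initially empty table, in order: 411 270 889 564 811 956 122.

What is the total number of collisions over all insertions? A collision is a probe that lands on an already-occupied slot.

411: h=7 -> slot 7
270: h=0 -> slot 0
889: h=11 -> slot 11
564: h=11, h2=1, probe 11,12 -> slot 12
811: h=11, h2=8, probe 11,6 -> slot 6
956: h=4 -> slot 4
122: h=11, h2=3, probe 11,1 -> slot 1
Table: [270, 122, _, _, 956, _, 811, 411, _, _, _, 889, 564]

3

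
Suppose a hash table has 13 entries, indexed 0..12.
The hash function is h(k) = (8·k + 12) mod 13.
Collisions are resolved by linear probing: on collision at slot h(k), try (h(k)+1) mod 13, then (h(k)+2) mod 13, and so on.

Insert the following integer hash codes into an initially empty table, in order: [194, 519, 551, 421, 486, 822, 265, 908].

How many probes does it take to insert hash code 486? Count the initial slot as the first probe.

3

194: h=4 => slot 4
519: h=4, probe 4,5 => slot 5
551: h=0 => slot 0
421: h=0, probe 0,1 => slot 1
486: h=0, probe 0,1,2 => slot 2
822: h=10 => slot 10
265: h=0, probe 0,1,2,3 => slot 3
908: h=9 => slot 9
Table: [551, 421, 486, 265, 194, 519, ., ., ., 908, 822, ., .]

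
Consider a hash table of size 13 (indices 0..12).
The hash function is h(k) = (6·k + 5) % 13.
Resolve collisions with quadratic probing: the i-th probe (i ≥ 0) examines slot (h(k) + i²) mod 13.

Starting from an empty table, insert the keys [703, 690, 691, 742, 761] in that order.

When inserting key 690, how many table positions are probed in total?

703 hashes to 11; slot 11 is free => place at 11.
690 hashes to 11; 11 taken => place at 12.
691 hashes to 4; slot 4 is free => place at 4.
742 hashes to 11; 11,12 taken => place at 2.
761 hashes to 8; slot 8 is free => place at 8.
Table: [∅, ∅, 742, ∅, 691, ∅, ∅, ∅, 761, ∅, ∅, 703, 690]

2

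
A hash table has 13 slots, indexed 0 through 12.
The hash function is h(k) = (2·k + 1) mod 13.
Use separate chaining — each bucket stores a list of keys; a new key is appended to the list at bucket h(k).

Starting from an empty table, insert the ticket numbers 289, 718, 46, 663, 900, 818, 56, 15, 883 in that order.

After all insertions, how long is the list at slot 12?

2

289 → bucket 7
718 → bucket 7 (collision)
46 → bucket 2
663 → bucket 1
900 → bucket 7 (collision)
818 → bucket 12
56 → bucket 9
15 → bucket 5
883 → bucket 12 (collision)
Final buckets:
0: -
1: 663
2: 46
3: -
4: -
5: 15
6: -
7: 289 -> 718 -> 900
8: -
9: 56
10: -
11: -
12: 818 -> 883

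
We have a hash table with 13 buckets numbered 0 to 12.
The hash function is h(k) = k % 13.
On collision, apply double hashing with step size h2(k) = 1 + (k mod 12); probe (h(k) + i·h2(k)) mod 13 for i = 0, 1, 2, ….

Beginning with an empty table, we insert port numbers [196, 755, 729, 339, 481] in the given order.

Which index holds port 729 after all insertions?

11

Insert 196: h=1, slot 1 empty => index 1.
Insert 755: h=1, h2=12, slot 1 occupied => index 0.
Insert 729: h=1, h2=10, slot 1 occupied => index 11.
Insert 339: h=1, h2=4, slot 1 occupied => index 5.
Insert 481: h=0, h2=2, slot 0 occupied => index 2.
Table: [755, 196, 481, -, -, 339, -, -, -, -, -, 729, -]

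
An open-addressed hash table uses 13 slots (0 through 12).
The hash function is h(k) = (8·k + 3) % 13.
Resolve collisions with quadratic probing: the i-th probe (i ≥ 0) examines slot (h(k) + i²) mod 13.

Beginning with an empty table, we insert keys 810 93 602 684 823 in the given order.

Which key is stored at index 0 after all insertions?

Insert 810: h=9, slot 9 empty -> index 9.
Insert 93: h=6, slot 6 empty -> index 6.
Insert 602: h=9, slot 9 occupied -> index 10.
Insert 684: h=2, slot 2 empty -> index 2.
Insert 823: h=9, slots 9,10 occupied -> index 0.
Table: [823, ., 684, ., ., ., 93, ., ., 810, 602, ., .]

823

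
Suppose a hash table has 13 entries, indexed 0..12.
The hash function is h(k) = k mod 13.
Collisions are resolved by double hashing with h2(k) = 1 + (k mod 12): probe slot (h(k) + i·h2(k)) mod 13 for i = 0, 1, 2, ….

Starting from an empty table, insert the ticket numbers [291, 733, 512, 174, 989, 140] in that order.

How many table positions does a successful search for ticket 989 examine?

3

291: h=5 => slot 5
733: h=5, h2=2, probe 5,7 => slot 7
512: h=5, h2=9, probe 5,1 => slot 1
174: h=5, h2=7, probe 5,12 => slot 12
989: h=1, h2=6, probe 1,7,0 => slot 0
140: h=10 => slot 10
Table: [989, 512, -, -, -, 291, -, 733, -, -, 140, -, 174]
Lookup 989: h=1, h2=6, probe 1,7,0 → found at 0.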